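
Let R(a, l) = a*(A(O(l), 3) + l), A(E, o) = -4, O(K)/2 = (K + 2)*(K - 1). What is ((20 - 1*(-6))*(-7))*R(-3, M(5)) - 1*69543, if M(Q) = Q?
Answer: -68997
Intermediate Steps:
O(K) = 2*(-1 + K)*(2 + K) (O(K) = 2*((K + 2)*(K - 1)) = 2*((2 + K)*(-1 + K)) = 2*((-1 + K)*(2 + K)) = 2*(-1 + K)*(2 + K))
R(a, l) = a*(-4 + l)
((20 - 1*(-6))*(-7))*R(-3, M(5)) - 1*69543 = ((20 - 1*(-6))*(-7))*(-3*(-4 + 5)) - 1*69543 = ((20 + 6)*(-7))*(-3*1) - 69543 = (26*(-7))*(-3) - 69543 = -182*(-3) - 69543 = 546 - 69543 = -68997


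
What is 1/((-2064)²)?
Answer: 1/4260096 ≈ 2.3474e-7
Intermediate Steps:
1/((-2064)²) = 1/4260096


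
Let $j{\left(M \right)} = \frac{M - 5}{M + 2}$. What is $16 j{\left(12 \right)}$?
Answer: $8$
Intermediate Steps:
$j{\left(M \right)} = \frac{-5 + M}{2 + M}$
$16 j{\left(12 \right)} = 16 \frac{-5 + 12}{2 + 12} = 16 \cdot \frac{1}{14} \cdot 7 = 16 \cdot \frac{1}{2} = 8$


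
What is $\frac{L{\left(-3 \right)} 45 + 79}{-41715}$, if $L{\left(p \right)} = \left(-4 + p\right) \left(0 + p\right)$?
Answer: $- \frac{1024}{41715} \approx -0.024548$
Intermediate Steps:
$L{\left(p \right)} = p \left(-4 + p\right)$ ($L{\left(p \right)} = \left(-4 + p\right) p = p \left(-4 + p\right)$)
$\frac{L{\left(-3 \right)} 45 + 79}{-41715} = \frac{- 3 \left(-4 - 3\right) 45 + 79}{-41715} = \left(\left(-3\right) \left(-7\right) 45 + 79\right) \left(- \frac{1}{41715}\right) = \left(21 \cdot 45 + 79\right) \left(- \frac{1}{41715}\right) = \left(945 + 79\right) \left(- \frac{1}{41715}\right) = 1024 \left(- \frac{1}{41715}\right) = - \frac{1024}{41715}$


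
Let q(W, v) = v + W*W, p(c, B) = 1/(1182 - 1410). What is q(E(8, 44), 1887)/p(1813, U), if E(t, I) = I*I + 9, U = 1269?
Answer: -862959936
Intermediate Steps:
E(t, I) = 9 + I² (E(t, I) = I² + 9 = 9 + I²)
p(c, B) = -1/228 (p(c, B) = 1/(-228) = -1/228)
q(W, v) = v + W²
q(E(8, 44), 1887)/p(1813, U) = (1887 + (9 + 44²)²)/(-1/228) = (1887 + (9 + 1936)²)*(-228) = (1887 + 1945²)*(-228) = (1887 + 3783025)*(-228) = 3784912*(-228) = -862959936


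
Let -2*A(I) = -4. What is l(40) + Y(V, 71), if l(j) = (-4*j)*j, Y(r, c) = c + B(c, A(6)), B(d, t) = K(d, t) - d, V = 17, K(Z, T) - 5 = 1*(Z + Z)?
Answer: -6253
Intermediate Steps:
K(Z, T) = 5 + 2*Z (K(Z, T) = 5 + 1*(Z + Z) = 5 + 1*(2*Z) = 5 + 2*Z)
A(I) = 2 (A(I) = -½*(-4) = 2)
B(d, t) = 5 + d (B(d, t) = (5 + 2*d) - d = 5 + d)
Y(r, c) = 5 + 2*c (Y(r, c) = c + (5 + c) = 5 + 2*c)
l(j) = -4*j²
l(40) + Y(V, 71) = -4*40² + (5 + 2*71) = -4*1600 + (5 + 142) = -6400 + 147 = -6253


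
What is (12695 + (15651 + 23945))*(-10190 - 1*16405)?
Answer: -1390679145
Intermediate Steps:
(12695 + (15651 + 23945))*(-10190 - 1*16405) = (12695 + 39596)*(-10190 - 16405) = 52291*(-26595) = -1390679145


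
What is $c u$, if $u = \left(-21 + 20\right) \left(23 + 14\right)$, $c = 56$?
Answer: $-2072$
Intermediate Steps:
$u = -37$ ($u = \left(-1\right) 37 = -37$)
$c u = 56 \left(-37\right) = -2072$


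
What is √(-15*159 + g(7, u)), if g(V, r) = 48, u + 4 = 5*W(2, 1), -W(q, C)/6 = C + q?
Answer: I*√2337 ≈ 48.343*I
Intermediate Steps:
W(q, C) = -6*C - 6*q (W(q, C) = -6*(C + q) = -6*C - 6*q)
u = -94 (u = -4 + 5*(-6*1 - 6*2) = -4 + 5*(-6 - 12) = -4 + 5*(-18) = -4 - 90 = -94)
√(-15*159 + g(7, u)) = √(-15*159 + 48) = √(-2385 + 48) = √(-2337) = I*√2337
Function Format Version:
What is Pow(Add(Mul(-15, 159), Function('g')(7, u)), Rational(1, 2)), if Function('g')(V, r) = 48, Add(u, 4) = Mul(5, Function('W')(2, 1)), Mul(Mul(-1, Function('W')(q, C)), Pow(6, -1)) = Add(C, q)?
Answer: Mul(I, Pow(2337, Rational(1, 2))) ≈ Mul(48.343, I)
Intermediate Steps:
Function('W')(q, C) = Add(Mul(-6, C), Mul(-6, q)) (Function('W')(q, C) = Mul(-6, Add(C, q)) = Add(Mul(-6, C), Mul(-6, q)))
u = -94 (u = Add(-4, Mul(5, Add(Mul(-6, 1), Mul(-6, 2)))) = Add(-4, Mul(5, Add(-6, -12))) = Add(-4, Mul(5, -18)) = Add(-4, -90) = -94)
Pow(Add(Mul(-15, 159), Function('g')(7, u)), Rational(1, 2)) = Pow(Add(Mul(-15, 159), 48), Rational(1, 2)) = Pow(Add(-2385, 48), Rational(1, 2)) = Pow(-2337, Rational(1, 2)) = Mul(I, Pow(2337, Rational(1, 2)))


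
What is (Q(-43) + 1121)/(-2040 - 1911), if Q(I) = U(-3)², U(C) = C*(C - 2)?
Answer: -1346/3951 ≈ -0.34067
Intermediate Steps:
U(C) = C*(-2 + C)
Q(I) = 225 (Q(I) = (-3*(-2 - 3))² = (-3*(-5))² = 15² = 225)
(Q(-43) + 1121)/(-2040 - 1911) = (225 + 1121)/(-2040 - 1911) = 1346/(-3951) = 1346*(-1/3951) = -1346/3951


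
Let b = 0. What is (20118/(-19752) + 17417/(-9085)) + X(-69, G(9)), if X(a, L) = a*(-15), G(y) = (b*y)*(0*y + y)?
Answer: 30866794931/29907820 ≈ 1032.1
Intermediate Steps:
G(y) = 0 (G(y) = (0*y)*(0*y + y) = 0*(0 + y) = 0*y = 0)
X(a, L) = -15*a
(20118/(-19752) + 17417/(-9085)) + X(-69, G(9)) = (20118/(-19752) + 17417/(-9085)) - 15*(-69) = (20118*(-1/19752) + 17417*(-1/9085)) + 1035 = (-3353/3292 - 17417/9085) + 1035 = -87798769/29907820 + 1035 = 30866794931/29907820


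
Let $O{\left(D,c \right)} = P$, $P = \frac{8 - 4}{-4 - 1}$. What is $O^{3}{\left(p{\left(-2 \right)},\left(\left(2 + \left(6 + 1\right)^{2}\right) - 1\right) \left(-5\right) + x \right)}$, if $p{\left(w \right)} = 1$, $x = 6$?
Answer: $- \frac{64}{125} \approx -0.512$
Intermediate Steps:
$P = - \frac{4}{5}$ ($P = \frac{4}{-5} = 4 \left(- \frac{1}{5}\right) = - \frac{4}{5} \approx -0.8$)
$O{\left(D,c \right)} = - \frac{4}{5}$
$O^{3}{\left(p{\left(-2 \right)},\left(\left(2 + \left(6 + 1\right)^{2}\right) - 1\right) \left(-5\right) + x \right)} = \left(- \frac{4}{5}\right)^{3} = - \frac{64}{125}$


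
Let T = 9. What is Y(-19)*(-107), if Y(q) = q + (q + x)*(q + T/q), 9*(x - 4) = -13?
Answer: -5511677/171 ≈ -32232.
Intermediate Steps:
x = 23/9 (x = 4 + (1/9)*(-13) = 4 - 13/9 = 23/9 ≈ 2.5556)
Y(q) = q + (23/9 + q)*(q + 9/q) (Y(q) = q + (q + 23/9)*(q + 9/q) = q + (23/9 + q)*(q + 9/q))
Y(-19)*(-107) = (9 + (-19)**2 + 23/(-19) + (32/9)*(-19))*(-107) = (9 + 361 + 23*(-1/19) - 608/9)*(-107) = (9 + 361 - 23/19 - 608/9)*(-107) = (51511/171)*(-107) = -5511677/171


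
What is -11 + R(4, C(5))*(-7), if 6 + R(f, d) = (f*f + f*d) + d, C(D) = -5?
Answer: 94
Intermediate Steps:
R(f, d) = -6 + d + f² + d*f (R(f, d) = -6 + ((f*f + f*d) + d) = -6 + ((f² + d*f) + d) = -6 + (d + f² + d*f) = -6 + d + f² + d*f)
-11 + R(4, C(5))*(-7) = -11 + (-6 - 5 + 4² - 5*4)*(-7) = -11 + (-6 - 5 + 16 - 20)*(-7) = -11 - 15*(-7) = -11 + 105 = 94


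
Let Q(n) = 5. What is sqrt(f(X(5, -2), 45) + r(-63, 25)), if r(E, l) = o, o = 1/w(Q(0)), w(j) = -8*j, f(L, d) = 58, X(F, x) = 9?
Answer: sqrt(23190)/20 ≈ 7.6141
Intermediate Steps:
o = -1/40 (o = 1/(-8*5) = 1/(-40) = -1/40 ≈ -0.025000)
r(E, l) = -1/40
sqrt(f(X(5, -2), 45) + r(-63, 25)) = sqrt(58 - 1/40) = sqrt(2319/40) = sqrt(23190)/20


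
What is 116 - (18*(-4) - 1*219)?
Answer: 407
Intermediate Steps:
116 - (18*(-4) - 1*219) = 116 - (-72 - 219) = 116 - 1*(-291) = 116 + 291 = 407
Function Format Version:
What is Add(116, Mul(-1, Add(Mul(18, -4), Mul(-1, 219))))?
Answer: 407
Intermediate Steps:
Add(116, Mul(-1, Add(Mul(18, -4), Mul(-1, 219)))) = Add(116, Mul(-1, Add(-72, -219))) = Add(116, Mul(-1, -291)) = Add(116, 291) = 407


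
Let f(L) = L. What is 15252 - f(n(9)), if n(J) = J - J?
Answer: 15252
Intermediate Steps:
n(J) = 0
15252 - f(n(9)) = 15252 - 1*0 = 15252 + 0 = 15252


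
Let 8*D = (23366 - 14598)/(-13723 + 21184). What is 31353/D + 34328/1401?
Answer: 327766174421/1535496 ≈ 2.1346e+5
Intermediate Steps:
D = 1096/7461 (D = ((23366 - 14598)/(-13723 + 21184))/8 = (8768/7461)/8 = (8768*(1/7461))/8 = (1/8)*(8768/7461) = 1096/7461 ≈ 0.14690)
31353/D + 34328/1401 = 31353/(1096/7461) + 34328/1401 = 31353*(7461/1096) + 34328*(1/1401) = 233924733/1096 + 34328/1401 = 327766174421/1535496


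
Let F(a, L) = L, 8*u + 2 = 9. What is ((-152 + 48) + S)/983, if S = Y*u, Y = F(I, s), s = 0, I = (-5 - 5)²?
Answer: -104/983 ≈ -0.10580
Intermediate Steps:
u = 7/8 (u = -¼ + (⅛)*9 = -¼ + 9/8 = 7/8 ≈ 0.87500)
I = 100 (I = (-10)² = 100)
Y = 0
S = 0 (S = 0*(7/8) = 0)
((-152 + 48) + S)/983 = ((-152 + 48) + 0)/983 = (-104 + 0)*(1/983) = -104*1/983 = -104/983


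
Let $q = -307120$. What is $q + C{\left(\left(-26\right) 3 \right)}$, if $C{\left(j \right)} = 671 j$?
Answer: $-359458$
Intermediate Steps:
$q + C{\left(\left(-26\right) 3 \right)} = -307120 + 671 \left(\left(-26\right) 3\right) = -307120 + 671 \left(-78\right) = -307120 - 52338 = -359458$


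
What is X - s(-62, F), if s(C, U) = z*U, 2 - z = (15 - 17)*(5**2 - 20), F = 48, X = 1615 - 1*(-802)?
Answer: 1841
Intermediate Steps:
X = 2417 (X = 1615 + 802 = 2417)
z = 12 (z = 2 - (15 - 17)*(5**2 - 20) = 2 - (-2)*(25 - 20) = 2 - (-2)*5 = 2 - 1*(-10) = 2 + 10 = 12)
s(C, U) = 12*U
X - s(-62, F) = 2417 - 12*48 = 2417 - 1*576 = 2417 - 576 = 1841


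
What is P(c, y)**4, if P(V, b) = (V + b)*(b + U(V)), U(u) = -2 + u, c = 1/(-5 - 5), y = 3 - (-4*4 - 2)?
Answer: 2434626591361658001/100000000 ≈ 2.4346e+10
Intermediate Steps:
y = 21 (y = 3 - (-16 - 2) = 3 - 1*(-18) = 3 + 18 = 21)
c = -1/10 (c = 1/(-10) = -1/10 ≈ -0.10000)
P(V, b) = (V + b)*(-2 + V + b) (P(V, b) = (V + b)*(b + (-2 + V)) = (V + b)*(-2 + V + b))
P(c, y)**4 = (21**2 - 1/10*21 - (-2 - 1/10)/10 + 21*(-2 - 1/10))**4 = (441 - 21/10 - 1/10*(-21/10) + 21*(-21/10))**4 = (441 - 21/10 + 21/100 - 441/10)**4 = (39501/100)**4 = 2434626591361658001/100000000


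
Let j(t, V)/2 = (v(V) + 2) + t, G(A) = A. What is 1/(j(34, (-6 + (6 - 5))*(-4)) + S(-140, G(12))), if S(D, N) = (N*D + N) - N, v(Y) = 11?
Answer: -1/1586 ≈ -0.00063052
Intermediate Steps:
S(D, N) = D*N (S(D, N) = (D*N + N) - N = (N + D*N) - N = D*N)
j(t, V) = 26 + 2*t (j(t, V) = 2*((11 + 2) + t) = 2*(13 + t) = 26 + 2*t)
1/(j(34, (-6 + (6 - 5))*(-4)) + S(-140, G(12))) = 1/((26 + 2*34) - 140*12) = 1/((26 + 68) - 1680) = 1/(94 - 1680) = 1/(-1586) = -1/1586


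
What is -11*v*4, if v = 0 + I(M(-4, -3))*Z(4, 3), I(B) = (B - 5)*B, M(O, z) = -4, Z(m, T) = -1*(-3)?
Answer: -4752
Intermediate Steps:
Z(m, T) = 3
I(B) = B*(-5 + B) (I(B) = (-5 + B)*B = B*(-5 + B))
v = 108 (v = 0 - 4*(-5 - 4)*3 = 0 - 4*(-9)*3 = 0 + 36*3 = 0 + 108 = 108)
-11*v*4 = -11*108*4 = -1188*4 = -4752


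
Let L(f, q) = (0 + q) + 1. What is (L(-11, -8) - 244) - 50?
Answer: -301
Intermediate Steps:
L(f, q) = 1 + q (L(f, q) = q + 1 = 1 + q)
(L(-11, -8) - 244) - 50 = ((1 - 8) - 244) - 50 = (-7 - 244) - 50 = -251 - 50 = -301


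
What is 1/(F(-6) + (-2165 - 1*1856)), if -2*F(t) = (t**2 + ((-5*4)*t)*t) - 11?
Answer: -2/7347 ≈ -0.00027222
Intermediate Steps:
F(t) = 11/2 + 19*t**2/2 (F(t) = -((t**2 + ((-5*4)*t)*t) - 11)/2 = -((t**2 + (-20*t)*t) - 11)/2 = -((t**2 - 20*t**2) - 11)/2 = -(-19*t**2 - 11)/2 = -(-11 - 19*t**2)/2 = 11/2 + 19*t**2/2)
1/(F(-6) + (-2165 - 1*1856)) = 1/((11/2 + (19/2)*(-6)**2) + (-2165 - 1*1856)) = 1/((11/2 + (19/2)*36) + (-2165 - 1856)) = 1/((11/2 + 342) - 4021) = 1/(695/2 - 4021) = 1/(-7347/2) = -2/7347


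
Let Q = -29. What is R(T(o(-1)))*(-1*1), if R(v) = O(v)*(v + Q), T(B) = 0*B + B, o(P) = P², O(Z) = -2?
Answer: -56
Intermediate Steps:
T(B) = B (T(B) = 0 + B = B)
R(v) = 58 - 2*v (R(v) = -2*(v - 29) = -2*(-29 + v) = 58 - 2*v)
R(T(o(-1)))*(-1*1) = (58 - 2*(-1)²)*(-1*1) = (58 - 2*1)*(-1) = (58 - 2)*(-1) = 56*(-1) = -56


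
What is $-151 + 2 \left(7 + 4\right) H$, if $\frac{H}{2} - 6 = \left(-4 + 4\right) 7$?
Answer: $113$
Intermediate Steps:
$H = 12$ ($H = 12 + 2 \left(-4 + 4\right) 7 = 12 + 2 \cdot 0 \cdot 7 = 12 + 2 \cdot 0 = 12 + 0 = 12$)
$-151 + 2 \left(7 + 4\right) H = -151 + 2 \left(7 + 4\right) 12 = -151 + 2 \cdot 11 \cdot 12 = -151 + 22 \cdot 12 = -151 + 264 = 113$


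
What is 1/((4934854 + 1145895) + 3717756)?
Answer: 1/9798505 ≈ 1.0206e-7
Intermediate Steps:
1/((4934854 + 1145895) + 3717756) = 1/(6080749 + 3717756) = 1/9798505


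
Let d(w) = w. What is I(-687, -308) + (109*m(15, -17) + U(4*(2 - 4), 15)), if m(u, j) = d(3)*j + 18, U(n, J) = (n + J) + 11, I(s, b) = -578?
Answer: -4157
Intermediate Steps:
U(n, J) = 11 + J + n (U(n, J) = (J + n) + 11 = 11 + J + n)
m(u, j) = 18 + 3*j (m(u, j) = 3*j + 18 = 18 + 3*j)
I(-687, -308) + (109*m(15, -17) + U(4*(2 - 4), 15)) = -578 + (109*(18 + 3*(-17)) + (11 + 15 + 4*(2 - 4))) = -578 + (109*(18 - 51) + (11 + 15 + 4*(-2))) = -578 + (109*(-33) + (11 + 15 - 8)) = -578 + (-3597 + 18) = -578 - 3579 = -4157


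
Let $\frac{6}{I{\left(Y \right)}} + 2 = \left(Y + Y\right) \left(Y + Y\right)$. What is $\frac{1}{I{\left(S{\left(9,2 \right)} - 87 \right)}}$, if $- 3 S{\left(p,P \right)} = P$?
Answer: $\frac{138329}{27} \approx 5123.3$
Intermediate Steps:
$S{\left(p,P \right)} = - \frac{P}{3}$
$I{\left(Y \right)} = \frac{6}{-2 + 4 Y^{2}}$ ($I{\left(Y \right)} = \frac{6}{-2 + \left(Y + Y\right) \left(Y + Y\right)} = \frac{6}{-2 + 2 Y 2 Y} = \frac{6}{-2 + 4 Y^{2}}$)
$\frac{1}{I{\left(S{\left(9,2 \right)} - 87 \right)}} = \frac{1}{3 \frac{1}{-1 + 2 \left(\left(- \frac{1}{3}\right) 2 - 87\right)^{2}}} = \frac{1}{3 \frac{1}{-1 + 2 \left(- \frac{2}{3} - 87\right)^{2}}} = \frac{1}{3 \frac{1}{-1 + 2 \left(- \frac{263}{3}\right)^{2}}} = \frac{1}{3 \frac{1}{-1 + 2 \cdot \frac{69169}{9}}} = \frac{1}{3 \frac{1}{-1 + \frac{138338}{9}}} = \frac{1}{3 \frac{1}{\frac{138329}{9}}} = \frac{1}{3 \cdot \frac{9}{138329}} = \frac{1}{\frac{27}{138329}} = \frac{138329}{27}$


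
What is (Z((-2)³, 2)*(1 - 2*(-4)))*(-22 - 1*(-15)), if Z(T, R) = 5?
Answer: -315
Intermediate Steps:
(Z((-2)³, 2)*(1 - 2*(-4)))*(-22 - 1*(-15)) = (5*(1 - 2*(-4)))*(-22 - 1*(-15)) = (5*(1 + 8))*(-22 + 15) = (5*9)*(-7) = 45*(-7) = -315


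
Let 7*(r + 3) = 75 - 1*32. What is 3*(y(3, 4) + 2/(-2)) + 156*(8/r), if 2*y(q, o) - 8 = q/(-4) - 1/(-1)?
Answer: 35769/88 ≈ 406.47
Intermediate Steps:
r = 22/7 (r = -3 + (75 - 1*32)/7 = -3 + (75 - 32)/7 = -3 + (⅐)*43 = -3 + 43/7 = 22/7 ≈ 3.1429)
y(q, o) = 9/2 - q/8 (y(q, o) = 4 + (q/(-4) - 1/(-1))/2 = 4 + (q*(-¼) - 1*(-1))/2 = 4 + (-q/4 + 1)/2 = 4 + (1 - q/4)/2 = 4 + (½ - q/8) = 9/2 - q/8)
3*(y(3, 4) + 2/(-2)) + 156*(8/r) = 3*((9/2 - ⅛*3) + 2/(-2)) + 156*(8/(22/7)) = 3*((9/2 - 3/8) + 2*(-½)) + 156*(8*(7/22)) = 3*(33/8 - 1) + 156*(28/11) = 3*(25/8) + 4368/11 = 75/8 + 4368/11 = 35769/88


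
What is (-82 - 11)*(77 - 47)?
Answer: -2790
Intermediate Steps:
(-82 - 11)*(77 - 47) = -93*30 = -2790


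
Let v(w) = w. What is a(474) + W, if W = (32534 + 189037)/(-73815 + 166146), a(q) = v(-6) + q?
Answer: 4825831/10259 ≈ 470.40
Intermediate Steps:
a(q) = -6 + q
W = 24619/10259 (W = 221571/92331 = 221571*(1/92331) = 24619/10259 ≈ 2.3997)
a(474) + W = (-6 + 474) + 24619/10259 = 468 + 24619/10259 = 4825831/10259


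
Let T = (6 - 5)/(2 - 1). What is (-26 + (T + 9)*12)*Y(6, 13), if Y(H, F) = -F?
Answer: -1222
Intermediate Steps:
T = 1 (T = 1/1 = 1*1 = 1)
(-26 + (T + 9)*12)*Y(6, 13) = (-26 + (1 + 9)*12)*(-1*13) = (-26 + 10*12)*(-13) = (-26 + 120)*(-13) = 94*(-13) = -1222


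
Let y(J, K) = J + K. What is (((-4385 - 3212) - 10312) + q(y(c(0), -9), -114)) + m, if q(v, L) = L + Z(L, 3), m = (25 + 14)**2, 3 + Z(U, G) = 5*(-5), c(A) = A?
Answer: -16530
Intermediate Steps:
Z(U, G) = -28 (Z(U, G) = -3 + 5*(-5) = -3 - 25 = -28)
m = 1521 (m = 39**2 = 1521)
q(v, L) = -28 + L (q(v, L) = L - 28 = -28 + L)
(((-4385 - 3212) - 10312) + q(y(c(0), -9), -114)) + m = (((-4385 - 3212) - 10312) + (-28 - 114)) + 1521 = ((-7597 - 10312) - 142) + 1521 = (-17909 - 142) + 1521 = -18051 + 1521 = -16530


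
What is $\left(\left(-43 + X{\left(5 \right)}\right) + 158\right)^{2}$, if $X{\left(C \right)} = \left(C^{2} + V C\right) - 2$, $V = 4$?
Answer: $24964$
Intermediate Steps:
$X{\left(C \right)} = -2 + C^{2} + 4 C$ ($X{\left(C \right)} = \left(C^{2} + 4 C\right) - 2 = -2 + C^{2} + 4 C$)
$\left(\left(-43 + X{\left(5 \right)}\right) + 158\right)^{2} = \left(\left(-43 + \left(-2 + 5^{2} + 4 \cdot 5\right)\right) + 158\right)^{2} = \left(\left(-43 + \left(-2 + 25 + 20\right)\right) + 158\right)^{2} = \left(\left(-43 + 43\right) + 158\right)^{2} = \left(0 + 158\right)^{2} = 158^{2} = 24964$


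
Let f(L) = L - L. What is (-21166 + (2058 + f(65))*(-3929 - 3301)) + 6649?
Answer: -14893857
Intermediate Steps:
f(L) = 0
(-21166 + (2058 + f(65))*(-3929 - 3301)) + 6649 = (-21166 + (2058 + 0)*(-3929 - 3301)) + 6649 = (-21166 + 2058*(-7230)) + 6649 = (-21166 - 14879340) + 6649 = -14900506 + 6649 = -14893857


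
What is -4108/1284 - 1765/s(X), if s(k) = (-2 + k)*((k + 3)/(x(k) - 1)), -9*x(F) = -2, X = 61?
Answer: -10311871/3636288 ≈ -2.8358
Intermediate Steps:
x(F) = 2/9 (x(F) = -1/9*(-2) = 2/9)
s(k) = (-2 + k)*(-27/7 - 9*k/7) (s(k) = (-2 + k)*((k + 3)/(2/9 - 1)) = (-2 + k)*((3 + k)/(-7/9)) = (-2 + k)*((3 + k)*(-9/7)) = (-2 + k)*(-27/7 - 9*k/7))
-4108/1284 - 1765/s(X) = -4108/1284 - 1765/(54/7 - 9/7*61 - 9/7*61**2) = -4108*1/1284 - 1765/(54/7 - 549/7 - 9/7*3721) = -1027/321 - 1765/(54/7 - 549/7 - 33489/7) = -1027/321 - 1765/(-33984/7) = -1027/321 - 1765*(-7/33984) = -1027/321 + 12355/33984 = -10311871/3636288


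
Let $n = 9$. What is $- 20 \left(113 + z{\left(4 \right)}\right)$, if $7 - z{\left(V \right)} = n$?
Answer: $-2220$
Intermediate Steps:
$z{\left(V \right)} = -2$ ($z{\left(V \right)} = 7 - 9 = -2$)
$- 20 \left(113 + z{\left(4 \right)}\right) = - 20 \left(113 - 2\right) = \left(-20\right) 111 = -2220$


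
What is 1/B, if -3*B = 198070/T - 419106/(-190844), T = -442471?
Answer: -126664403286/73820889923 ≈ -1.7158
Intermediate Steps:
B = -73820889923/126664403286 (B = -(198070/(-442471) - 419106/(-190844))/3 = -(198070*(-1/442471) - 419106*(-1/190844))/3 = -(-198070/442471 + 209553/95422)/3 = -⅓*73820889923/42221467762 = -73820889923/126664403286 ≈ -0.58281)
1/B = 1/(-73820889923/126664403286) = -126664403286/73820889923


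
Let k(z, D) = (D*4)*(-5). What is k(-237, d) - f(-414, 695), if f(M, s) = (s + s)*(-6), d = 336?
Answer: 1620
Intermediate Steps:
k(z, D) = -20*D (k(z, D) = (4*D)*(-5) = -20*D)
f(M, s) = -12*s (f(M, s) = (2*s)*(-6) = -12*s)
k(-237, d) - f(-414, 695) = -20*336 - (-12)*695 = -6720 - 1*(-8340) = -6720 + 8340 = 1620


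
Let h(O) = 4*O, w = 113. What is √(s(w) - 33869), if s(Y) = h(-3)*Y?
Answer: 5*I*√1409 ≈ 187.68*I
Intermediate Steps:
s(Y) = -12*Y (s(Y) = (4*(-3))*Y = -12*Y)
√(s(w) - 33869) = √(-12*113 - 33869) = √(-1356 - 33869) = √(-35225) = 5*I*√1409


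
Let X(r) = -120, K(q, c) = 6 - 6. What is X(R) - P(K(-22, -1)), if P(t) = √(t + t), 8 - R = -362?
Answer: -120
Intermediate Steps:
K(q, c) = 0
R = 370 (R = 8 - 1*(-362) = 8 + 362 = 370)
P(t) = √2*√t (P(t) = √(2*t) = √2*√t)
X(R) - P(K(-22, -1)) = -120 - √2*√0 = -120 - √2*0 = -120 - 1*0 = -120 + 0 = -120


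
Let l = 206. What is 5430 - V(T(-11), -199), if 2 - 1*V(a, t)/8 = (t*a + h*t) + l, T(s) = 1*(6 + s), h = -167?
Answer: 280886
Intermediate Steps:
T(s) = 6 + s
V(a, t) = -1632 + 1336*t - 8*a*t (V(a, t) = 16 - 8*((t*a - 167*t) + 206) = 16 - 8*((a*t - 167*t) + 206) = 16 - 8*((-167*t + a*t) + 206) = 16 - 8*(206 - 167*t + a*t) = 16 + (-1648 + 1336*t - 8*a*t) = -1632 + 1336*t - 8*a*t)
5430 - V(T(-11), -199) = 5430 - (-1632 + 1336*(-199) - 8*(6 - 11)*(-199)) = 5430 - (-1632 - 265864 - 8*(-5)*(-199)) = 5430 - (-1632 - 265864 - 7960) = 5430 - 1*(-275456) = 5430 + 275456 = 280886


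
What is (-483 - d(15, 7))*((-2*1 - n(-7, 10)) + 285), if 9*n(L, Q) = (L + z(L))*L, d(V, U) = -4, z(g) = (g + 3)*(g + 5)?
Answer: -1223366/9 ≈ -1.3593e+5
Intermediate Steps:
z(g) = (3 + g)*(5 + g)
n(L, Q) = L*(15 + L² + 9*L)/9 (n(L, Q) = ((L + (15 + L² + 8*L))*L)/9 = ((15 + L² + 9*L)*L)/9 = (L*(15 + L² + 9*L))/9 = L*(15 + L² + 9*L)/9)
(-483 - d(15, 7))*((-2*1 - n(-7, 10)) + 285) = (-483 - 1*(-4))*((-2*1 - (-7)*(15 + (-7)² + 9*(-7))/9) + 285) = (-483 + 4)*((-2 - (-7)*(15 + 49 - 63)/9) + 285) = -479*((-2 - (-7)/9) + 285) = -479*((-2 - 1*(-7/9)) + 285) = -479*((-2 + 7/9) + 285) = -479*(-11/9 + 285) = -479*2554/9 = -1223366/9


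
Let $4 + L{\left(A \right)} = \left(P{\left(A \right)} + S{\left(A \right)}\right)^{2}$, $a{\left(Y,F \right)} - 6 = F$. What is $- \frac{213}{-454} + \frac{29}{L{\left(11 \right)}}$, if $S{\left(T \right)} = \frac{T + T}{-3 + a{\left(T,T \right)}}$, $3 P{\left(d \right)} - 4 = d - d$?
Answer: $\frac{6223047}{888478} \approx 7.0042$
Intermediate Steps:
$a{\left(Y,F \right)} = 6 + F$
$P{\left(d \right)} = \frac{4}{3}$ ($P{\left(d \right)} = \frac{4}{3} + \frac{d - d}{3} = \frac{4}{3} + \frac{1}{3} \cdot 0 = \frac{4}{3} + 0 = \frac{4}{3}$)
$S{\left(T \right)} = \frac{2 T}{3 + T}$ ($S{\left(T \right)} = \frac{T + T}{-3 + \left(6 + T\right)} = \frac{2 T}{3 + T}$)
$L{\left(A \right)} = -4 + \left(\frac{4}{3} + \frac{2 A}{3 + A}\right)^{2}$
$- \frac{213}{-454} + \frac{29}{L{\left(11 \right)}} = - \frac{213}{-454} + \frac{29}{\frac{4}{9} \frac{1}{9 + 11^{2} + 6 \cdot 11} \left(-45 + 6 \cdot 11 + 16 \cdot 11^{2}\right)} = \left(-213\right) \left(- \frac{1}{454}\right) + \frac{29}{\frac{4}{9} \frac{1}{9 + 121 + 66} \left(-45 + 66 + 16 \cdot 121\right)} = \frac{213}{454} + \frac{29}{\frac{4}{9} \cdot \frac{1}{196} \left(-45 + 66 + 1936\right)} = \frac{213}{454} + \frac{29}{\frac{4}{9} \cdot \frac{1}{196} \cdot 1957} = \frac{213}{454} + \frac{29}{\frac{1957}{441}} = \frac{213}{454} + 29 \cdot \frac{441}{1957} = \frac{213}{454} + \frac{12789}{1957} = \frac{6223047}{888478}$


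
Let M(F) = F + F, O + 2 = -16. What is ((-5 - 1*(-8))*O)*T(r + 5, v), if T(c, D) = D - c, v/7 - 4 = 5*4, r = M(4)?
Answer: -8370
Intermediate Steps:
O = -18 (O = -2 - 16 = -18)
M(F) = 2*F
r = 8 (r = 2*4 = 8)
v = 168 (v = 28 + 7*(5*4) = 28 + 7*20 = 28 + 140 = 168)
((-5 - 1*(-8))*O)*T(r + 5, v) = ((-5 - 1*(-8))*(-18))*(168 - (8 + 5)) = ((-5 + 8)*(-18))*(168 - 1*13) = (3*(-18))*(168 - 13) = -54*155 = -8370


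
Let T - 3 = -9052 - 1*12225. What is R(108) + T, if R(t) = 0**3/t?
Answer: -21274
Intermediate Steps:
T = -21274 (T = 3 + (-9052 - 1*12225) = 3 + (-9052 - 12225) = 3 - 21277 = -21274)
R(t) = 0 (R(t) = 0/t = 0)
R(108) + T = 0 - 21274 = -21274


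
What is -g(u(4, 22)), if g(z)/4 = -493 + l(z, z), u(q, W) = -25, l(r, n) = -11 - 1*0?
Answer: 2016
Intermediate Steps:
l(r, n) = -11 (l(r, n) = -11 + 0 = -11)
g(z) = -2016 (g(z) = 4*(-493 - 11) = 4*(-504) = -2016)
-g(u(4, 22)) = -1*(-2016) = 2016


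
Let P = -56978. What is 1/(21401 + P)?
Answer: -1/35577 ≈ -2.8108e-5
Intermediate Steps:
1/(21401 + P) = 1/(21401 - 56978) = 1/(-35577) = -1/35577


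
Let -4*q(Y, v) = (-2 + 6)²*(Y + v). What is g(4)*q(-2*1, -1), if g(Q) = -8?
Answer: -96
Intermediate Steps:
q(Y, v) = -4*Y - 4*v (q(Y, v) = -(-2 + 6)²*(Y + v)/4 = -4²*(Y + v)/4 = -4*(Y + v) = -(16*Y + 16*v)/4 = -4*Y - 4*v)
g(4)*q(-2*1, -1) = -8*(-(-8) - 4*(-1)) = -8*(-4*(-2) + 4) = -8*(8 + 4) = -8*12 = -96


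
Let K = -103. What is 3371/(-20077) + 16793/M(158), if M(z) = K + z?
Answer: 336967656/1104235 ≈ 305.16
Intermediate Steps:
M(z) = -103 + z
3371/(-20077) + 16793/M(158) = 3371/(-20077) + 16793/(-103 + 158) = 3371*(-1/20077) + 16793/55 = -3371/20077 + 16793*(1/55) = -3371/20077 + 16793/55 = 336967656/1104235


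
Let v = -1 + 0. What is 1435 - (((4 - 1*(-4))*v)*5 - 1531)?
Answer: 3006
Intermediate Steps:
v = -1
1435 - (((4 - 1*(-4))*v)*5 - 1531) = 1435 - (((4 - 1*(-4))*(-1))*5 - 1531) = 1435 - (((4 + 4)*(-1))*5 - 1531) = 1435 - ((8*(-1))*5 - 1531) = 1435 - (-8*5 - 1531) = 1435 - (-40 - 1531) = 1435 - 1*(-1571) = 1435 + 1571 = 3006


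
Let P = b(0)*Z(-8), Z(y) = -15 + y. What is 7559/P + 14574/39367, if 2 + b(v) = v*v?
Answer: 298245557/1810882 ≈ 164.70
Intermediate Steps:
b(v) = -2 + v² (b(v) = -2 + v*v = -2 + v²)
P = 46 (P = (-2 + 0²)*(-15 - 8) = (-2 + 0)*(-23) = -2*(-23) = 46)
7559/P + 14574/39367 = 7559/46 + 14574/39367 = 298245557/1810882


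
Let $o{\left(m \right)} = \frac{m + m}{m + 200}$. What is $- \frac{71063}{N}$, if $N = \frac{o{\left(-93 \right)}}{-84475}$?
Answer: $- \frac{20720194225}{6} \approx -3.4534 \cdot 10^{9}$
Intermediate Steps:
$o{\left(m \right)} = \frac{2 m}{200 + m}$
$N = \frac{6}{291575}$ ($N = \frac{2 \left(-93\right) \frac{1}{200 - 93}}{-84475} = 2 \left(-93\right) \frac{1}{107} \left(- \frac{1}{84475}\right) = \left(- \frac{186}{107}\right) \left(- \frac{1}{84475}\right) = \frac{6}{291575} \approx 2.0578 \cdot 10^{-5}$)
$- \frac{71063}{N} = - \frac{71063}{\frac{6}{291575}} = \left(-71063\right) \frac{291575}{6} = - \frac{20720194225}{6}$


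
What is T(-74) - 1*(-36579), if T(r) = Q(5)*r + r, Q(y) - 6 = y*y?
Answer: 34211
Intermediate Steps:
Q(y) = 6 + y² (Q(y) = 6 + y*y = 6 + y²)
T(r) = 32*r (T(r) = (6 + 5²)*r + r = (6 + 25)*r + r = 31*r + r = 32*r)
T(-74) - 1*(-36579) = 32*(-74) - 1*(-36579) = -2368 + 36579 = 34211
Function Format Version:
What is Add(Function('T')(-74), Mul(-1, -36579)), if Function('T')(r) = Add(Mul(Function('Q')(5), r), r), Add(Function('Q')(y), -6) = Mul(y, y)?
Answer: 34211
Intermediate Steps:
Function('Q')(y) = Add(6, Pow(y, 2)) (Function('Q')(y) = Add(6, Mul(y, y)) = Add(6, Pow(y, 2)))
Function('T')(r) = Mul(32, r) (Function('T')(r) = Add(Mul(Add(6, Pow(5, 2)), r), r) = Add(Mul(Add(6, 25), r), r) = Add(Mul(31, r), r) = Mul(32, r))
Add(Function('T')(-74), Mul(-1, -36579)) = Add(Mul(32, -74), Mul(-1, -36579)) = Add(-2368, 36579) = 34211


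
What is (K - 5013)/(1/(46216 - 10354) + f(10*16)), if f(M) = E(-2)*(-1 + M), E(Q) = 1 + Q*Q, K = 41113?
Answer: 1294618200/28510291 ≈ 45.409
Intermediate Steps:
E(Q) = 1 + Q²
f(M) = -5 + 5*M (f(M) = (1 + (-2)²)*(-1 + M) = (1 + 4)*(-1 + M) = 5*(-1 + M) = -5 + 5*M)
(K - 5013)/(1/(46216 - 10354) + f(10*16)) = (41113 - 5013)/(1/(46216 - 10354) + (-5 + 5*(10*16))) = 36100/(1/35862 + (-5 + 5*160)) = 36100/(1/35862 + (-5 + 800)) = 36100/(1/35862 + 795) = 36100/(28510291/35862) = 36100*(35862/28510291) = 1294618200/28510291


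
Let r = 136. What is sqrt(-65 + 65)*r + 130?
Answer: 130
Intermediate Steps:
sqrt(-65 + 65)*r + 130 = sqrt(-65 + 65)*136 + 130 = sqrt(0)*136 + 130 = 0*136 + 130 = 0 + 130 = 130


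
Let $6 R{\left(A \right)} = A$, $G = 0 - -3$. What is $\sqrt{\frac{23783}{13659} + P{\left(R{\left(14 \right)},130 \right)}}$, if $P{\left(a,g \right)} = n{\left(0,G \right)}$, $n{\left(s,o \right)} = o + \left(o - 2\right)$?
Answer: $\frac{\sqrt{1071125121}}{13659} \approx 2.3961$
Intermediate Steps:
$G = 3$ ($G = 0 + 3 = 3$)
$R{\left(A \right)} = \frac{A}{6}$
$n{\left(s,o \right)} = -2 + 2 o$ ($n{\left(s,o \right)} = o + \left(-2 + o\right) = -2 + 2 o$)
$P{\left(a,g \right)} = 4$ ($P{\left(a,g \right)} = -2 + 2 \cdot 3 = -2 + 6 = 4$)
$\sqrt{\frac{23783}{13659} + P{\left(R{\left(14 \right)},130 \right)}} = \sqrt{\frac{23783}{13659} + 4} = \sqrt{\frac{78419}{13659}} = \frac{\sqrt{1071125121}}{13659}$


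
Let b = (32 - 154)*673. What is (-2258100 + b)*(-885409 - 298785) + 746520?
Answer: 2771258650484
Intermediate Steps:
b = -82106 (b = -122*673 = -82106)
(-2258100 + b)*(-885409 - 298785) + 746520 = (-2258100 - 82106)*(-885409 - 298785) + 746520 = -2340206*(-1184194) + 746520 = 2771257903964 + 746520 = 2771258650484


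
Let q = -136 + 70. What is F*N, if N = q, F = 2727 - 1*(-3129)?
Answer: -386496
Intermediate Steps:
q = -66
F = 5856 (F = 2727 + 3129 = 5856)
N = -66
F*N = 5856*(-66) = -386496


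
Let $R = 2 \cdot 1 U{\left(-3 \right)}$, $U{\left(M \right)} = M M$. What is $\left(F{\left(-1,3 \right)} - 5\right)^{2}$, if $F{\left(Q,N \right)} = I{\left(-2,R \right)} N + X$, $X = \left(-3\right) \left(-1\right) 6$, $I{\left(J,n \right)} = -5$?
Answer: $4$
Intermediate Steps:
$U{\left(M \right)} = M^{2}$
$R = 18$ ($R = 2 \cdot 1 \left(-3\right)^{2} = 2 \cdot 9 = 18$)
$X = 18$ ($X = 3 \cdot 6 = 18$)
$F{\left(Q,N \right)} = 18 - 5 N$ ($F{\left(Q,N \right)} = - 5 N + 18 = 18 - 5 N$)
$\left(F{\left(-1,3 \right)} - 5\right)^{2} = \left(\left(18 - 15\right) - 5\right)^{2} = \left(3 - 5\right)^{2} = \left(-2\right)^{2} = 4$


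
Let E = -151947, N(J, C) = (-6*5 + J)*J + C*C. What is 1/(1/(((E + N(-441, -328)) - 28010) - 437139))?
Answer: -301801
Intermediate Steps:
N(J, C) = C² + J*(-30 + J) (N(J, C) = (-30 + J)*J + C² = J*(-30 + J) + C² = C² + J*(-30 + J))
1/(1/(((E + N(-441, -328)) - 28010) - 437139)) = 1/(1/(((-151947 + ((-328)² + (-441)² - 30*(-441))) - 28010) - 437139)) = 1/(1/(((-151947 + (107584 + 194481 + 13230)) - 28010) - 437139)) = 1/(1/(((-151947 + 315295) - 28010) - 437139)) = 1/(1/((163348 - 28010) - 437139)) = 1/(1/(135338 - 437139)) = 1/(1/(-301801)) = 1/(-1/301801) = -301801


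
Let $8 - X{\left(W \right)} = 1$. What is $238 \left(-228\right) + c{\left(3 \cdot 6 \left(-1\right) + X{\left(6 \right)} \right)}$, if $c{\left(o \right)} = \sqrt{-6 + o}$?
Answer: $-54264 + i \sqrt{17} \approx -54264.0 + 4.1231 i$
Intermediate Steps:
$X{\left(W \right)} = 7$ ($X{\left(W \right)} = 8 - 1 = 7$)
$238 \left(-228\right) + c{\left(3 \cdot 6 \left(-1\right) + X{\left(6 \right)} \right)} = 238 \left(-228\right) + \sqrt{-6 + \left(3 \cdot 6 \left(-1\right) + 7\right)} = -54264 + \sqrt{-6 + \left(3 \left(-6\right) + 7\right)} = -54264 + \sqrt{-6 + \left(-18 + 7\right)} = -54264 + \sqrt{-6 - 11} = -54264 + \sqrt{-17} = -54264 + i \sqrt{17}$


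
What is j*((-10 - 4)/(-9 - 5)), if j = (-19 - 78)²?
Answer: 9409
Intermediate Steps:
j = 9409 (j = (-97)² = 9409)
j*((-10 - 4)/(-9 - 5)) = 9409*((-10 - 4)/(-9 - 5)) = 9409*(-14/(-14)) = 9409*(-14*(-1/14)) = 9409*1 = 9409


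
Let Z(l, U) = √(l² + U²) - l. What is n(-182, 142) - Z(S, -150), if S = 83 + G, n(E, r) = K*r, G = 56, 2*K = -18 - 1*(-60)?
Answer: 3121 - √41821 ≈ 2916.5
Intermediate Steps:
K = 21 (K = (-18 - 1*(-60))/2 = (-18 + 60)/2 = (½)*42 = 21)
n(E, r) = 21*r
S = 139 (S = 83 + 56 = 139)
Z(l, U) = √(U² + l²) - l
n(-182, 142) - Z(S, -150) = 21*142 - (√((-150)² + 139²) - 1*139) = 2982 - (√(22500 + 19321) - 139) = 2982 - (√41821 - 139) = 2982 - (-139 + √41821) = 2982 + (139 - √41821) = 3121 - √41821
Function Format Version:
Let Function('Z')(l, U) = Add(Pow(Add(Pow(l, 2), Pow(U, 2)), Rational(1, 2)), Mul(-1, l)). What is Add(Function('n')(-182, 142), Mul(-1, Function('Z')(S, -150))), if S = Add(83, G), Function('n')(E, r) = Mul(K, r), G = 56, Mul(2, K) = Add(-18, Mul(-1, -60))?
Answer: Add(3121, Mul(-1, Pow(41821, Rational(1, 2)))) ≈ 2916.5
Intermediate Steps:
K = 21 (K = Mul(Rational(1, 2), Add(-18, Mul(-1, -60))) = Mul(Rational(1, 2), Add(-18, 60)) = Mul(Rational(1, 2), 42) = 21)
Function('n')(E, r) = Mul(21, r)
S = 139 (S = Add(83, 56) = 139)
Function('Z')(l, U) = Add(Pow(Add(Pow(U, 2), Pow(l, 2)), Rational(1, 2)), Mul(-1, l))
Add(Function('n')(-182, 142), Mul(-1, Function('Z')(S, -150))) = Add(Mul(21, 142), Mul(-1, Add(Pow(Add(Pow(-150, 2), Pow(139, 2)), Rational(1, 2)), Mul(-1, 139)))) = Add(2982, Mul(-1, Add(Pow(Add(22500, 19321), Rational(1, 2)), -139))) = Add(2982, Mul(-1, Add(Pow(41821, Rational(1, 2)), -139))) = Add(2982, Mul(-1, Add(-139, Pow(41821, Rational(1, 2))))) = Add(2982, Add(139, Mul(-1, Pow(41821, Rational(1, 2))))) = Add(3121, Mul(-1, Pow(41821, Rational(1, 2))))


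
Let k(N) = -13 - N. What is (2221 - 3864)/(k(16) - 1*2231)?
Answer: 1643/2260 ≈ 0.72699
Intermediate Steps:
(2221 - 3864)/(k(16) - 1*2231) = (2221 - 3864)/((-13 - 1*16) - 1*2231) = -1643/((-13 - 16) - 2231) = -1643/(-29 - 2231) = -1643/(-2260) = -1643*(-1/2260) = 1643/2260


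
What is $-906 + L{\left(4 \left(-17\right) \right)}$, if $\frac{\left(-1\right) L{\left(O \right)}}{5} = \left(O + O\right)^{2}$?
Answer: $-93386$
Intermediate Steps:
$L{\left(O \right)} = - 20 O^{2}$ ($L{\left(O \right)} = - 5 \left(O + O\right)^{2} = - 5 \left(2 O\right)^{2} = - 5 \cdot 4 O^{2} = - 20 O^{2}$)
$-906 + L{\left(4 \left(-17\right) \right)} = -906 - 20 \left(4 \left(-17\right)\right)^{2} = -906 - 20 \left(-68\right)^{2} = -906 - 92480 = -93386$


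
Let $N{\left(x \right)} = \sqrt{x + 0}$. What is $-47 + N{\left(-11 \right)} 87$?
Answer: $-47 + 87 i \sqrt{11} \approx -47.0 + 288.55 i$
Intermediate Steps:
$N{\left(x \right)} = \sqrt{x}$
$-47 + N{\left(-11 \right)} 87 = -47 + \sqrt{-11} \cdot 87 = -47 + i \sqrt{11} \cdot 87 = -47 + 87 i \sqrt{11}$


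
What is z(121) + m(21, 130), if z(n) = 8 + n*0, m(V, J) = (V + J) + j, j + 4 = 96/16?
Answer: 161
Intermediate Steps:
j = 2 (j = -4 + 96/16 = -4 + 96*(1/16) = -4 + 6 = 2)
m(V, J) = 2 + J + V (m(V, J) = (V + J) + 2 = (J + V) + 2 = 2 + J + V)
z(n) = 8 (z(n) = 8 + 0 = 8)
z(121) + m(21, 130) = 8 + (2 + 130 + 21) = 8 + 153 = 161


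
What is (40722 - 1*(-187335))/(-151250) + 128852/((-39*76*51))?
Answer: -13490718337/5715888750 ≈ -2.3602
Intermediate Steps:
(40722 - 1*(-187335))/(-151250) + 128852/((-39*76*51)) = (40722 + 187335)*(-1/151250) + 128852/((-2964*51)) = 228057*(-1/151250) + 128852/(-151164) = -228057/151250 + 128852*(-1/151164) = -228057/151250 - 32213/37791 = -13490718337/5715888750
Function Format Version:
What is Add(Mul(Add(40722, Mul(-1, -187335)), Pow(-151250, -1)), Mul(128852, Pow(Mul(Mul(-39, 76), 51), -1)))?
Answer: Rational(-13490718337, 5715888750) ≈ -2.3602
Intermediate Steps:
Add(Mul(Add(40722, Mul(-1, -187335)), Pow(-151250, -1)), Mul(128852, Pow(Mul(Mul(-39, 76), 51), -1))) = Add(Mul(Add(40722, 187335), Rational(-1, 151250)), Mul(128852, Pow(Mul(-2964, 51), -1))) = Add(Mul(228057, Rational(-1, 151250)), Mul(128852, Pow(-151164, -1))) = Add(Rational(-228057, 151250), Mul(128852, Rational(-1, 151164))) = Add(Rational(-228057, 151250), Rational(-32213, 37791)) = Rational(-13490718337, 5715888750)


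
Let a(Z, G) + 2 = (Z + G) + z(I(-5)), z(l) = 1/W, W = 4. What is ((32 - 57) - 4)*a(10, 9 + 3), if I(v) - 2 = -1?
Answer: -2349/4 ≈ -587.25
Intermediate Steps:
I(v) = 1 (I(v) = 2 - 1 = 1)
z(l) = ¼ (z(l) = 1/4 = ¼)
a(Z, G) = -7/4 + G + Z (a(Z, G) = -2 + ((Z + G) + ¼) = -2 + ((G + Z) + ¼) = -2 + (¼ + G + Z) = -7/4 + G + Z)
((32 - 57) - 4)*a(10, 9 + 3) = ((32 - 57) - 4)*(-7/4 + (9 + 3) + 10) = (-25 - 4)*(-7/4 + 12 + 10) = -29*81/4 = -2349/4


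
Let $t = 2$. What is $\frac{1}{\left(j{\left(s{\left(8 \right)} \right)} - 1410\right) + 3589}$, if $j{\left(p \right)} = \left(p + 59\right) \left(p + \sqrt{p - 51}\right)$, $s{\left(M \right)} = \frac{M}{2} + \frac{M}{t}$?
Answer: $\frac{2715}{7564252} - \frac{67 i \sqrt{43}}{7564252} \approx 0.00035893 - 5.8082 \cdot 10^{-5} i$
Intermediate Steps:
$s{\left(M \right)} = M$ ($s{\left(M \right)} = \frac{M}{2} + \frac{M}{2} = M$)
$j{\left(p \right)} = \left(59 + p\right) \left(p + \sqrt{-51 + p}\right)$
$\frac{1}{\left(j{\left(s{\left(8 \right)} \right)} - 1410\right) + 3589} = \frac{1}{\left(\left(8^{2} + 59 \cdot 8 + 59 \sqrt{-51 + 8} + 8 \sqrt{-51 + 8}\right) - 1410\right) + 3589} = \frac{1}{\left(\left(64 + 472 + 59 \sqrt{-43} + 8 \sqrt{-43}\right) - 1410\right) + 3589} = \frac{1}{\left(\left(64 + 472 + 59 i \sqrt{43} + 8 i \sqrt{43}\right) - 1410\right) + 3589} = \frac{1}{\left(\left(536 + 67 i \sqrt{43}\right) - 1410\right) + 3589} = \frac{1}{\left(-874 + 67 i \sqrt{43}\right) + 3589} = \frac{1}{2715 + 67 i \sqrt{43}}$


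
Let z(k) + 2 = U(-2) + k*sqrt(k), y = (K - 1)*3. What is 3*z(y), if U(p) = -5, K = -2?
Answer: -21 - 81*I ≈ -21.0 - 81.0*I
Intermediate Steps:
y = -9 (y = (-2 - 1)*3 = -3*3 = -9)
z(k) = -7 + k**(3/2) (z(k) = -2 + (-5 + k*sqrt(k)) = -2 + (-5 + k**(3/2)) = -7 + k**(3/2))
3*z(y) = 3*(-7 + (-9)**(3/2)) = 3*(-7 - 27*I) = -21 - 81*I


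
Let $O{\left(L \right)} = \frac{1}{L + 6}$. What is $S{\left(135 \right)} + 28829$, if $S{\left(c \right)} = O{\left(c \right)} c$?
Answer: $\frac{1355008}{47} \approx 28830.0$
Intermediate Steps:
$O{\left(L \right)} = \frac{1}{6 + L}$
$S{\left(c \right)} = \frac{c}{6 + c}$
$S{\left(135 \right)} + 28829 = \frac{135}{6 + 135} + 28829 = \frac{135}{141} + 28829 = 135 \cdot \frac{1}{141} + 28829 = \frac{45}{47} + 28829 = \frac{1355008}{47}$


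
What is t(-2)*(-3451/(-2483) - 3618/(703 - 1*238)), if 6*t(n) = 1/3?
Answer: -2459593/6927570 ≈ -0.35504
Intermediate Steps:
t(n) = 1/18 (t(n) = (⅙)/3 = (⅙)*(⅓) = 1/18)
t(-2)*(-3451/(-2483) - 3618/(703 - 1*238)) = (-3451/(-2483) - 3618/(703 - 1*238))/18 = (-3451*(-1/2483) - 3618/(703 - 238))/18 = (3451/2483 - 3618/465)/18 = (3451/2483 - 3618*1/465)/18 = (3451/2483 - 1206/155)/18 = (1/18)*(-2459593/384865) = -2459593/6927570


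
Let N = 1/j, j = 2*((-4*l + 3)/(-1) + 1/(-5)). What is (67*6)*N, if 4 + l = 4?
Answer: -1005/16 ≈ -62.813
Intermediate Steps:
l = 0 (l = -4 + 4 = 0)
j = -32/5 (j = 2*((-4*0 + 3)/(-1) + 1/(-5)) = 2*((0 + 3)*(-1) + 1*(-1/5)) = 2*(3*(-1) - 1/5) = 2*(-3 - 1/5) = 2*(-16/5) = -32/5 ≈ -6.4000)
N = -5/32 (N = 1/(-32/5) = -5/32 ≈ -0.15625)
(67*6)*N = (67*6)*(-5/32) = 402*(-5/32) = -1005/16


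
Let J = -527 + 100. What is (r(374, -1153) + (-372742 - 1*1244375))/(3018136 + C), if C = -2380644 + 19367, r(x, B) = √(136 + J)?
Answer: -539039/218953 + I*√291/656859 ≈ -2.4619 + 2.597e-5*I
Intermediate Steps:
J = -427
r(x, B) = I*√291 (r(x, B) = √(136 - 427) = √(-291) = I*√291)
C = -2361277
(r(374, -1153) + (-372742 - 1*1244375))/(3018136 + C) = (I*√291 + (-372742 - 1*1244375))/(3018136 - 2361277) = (I*√291 + (-372742 - 1244375))/656859 = (I*√291 - 1617117)*(1/656859) = (-1617117 + I*√291)*(1/656859) = -539039/218953 + I*√291/656859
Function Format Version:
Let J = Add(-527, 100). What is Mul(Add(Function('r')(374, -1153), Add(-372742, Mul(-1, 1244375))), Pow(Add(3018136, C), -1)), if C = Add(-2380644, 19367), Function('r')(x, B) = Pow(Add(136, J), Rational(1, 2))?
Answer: Add(Rational(-539039, 218953), Mul(Rational(1, 656859), I, Pow(291, Rational(1, 2)))) ≈ Add(-2.4619, Mul(2.5970e-5, I))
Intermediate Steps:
J = -427
Function('r')(x, B) = Mul(I, Pow(291, Rational(1, 2))) (Function('r')(x, B) = Pow(Add(136, -427), Rational(1, 2)) = Pow(-291, Rational(1, 2)) = Mul(I, Pow(291, Rational(1, 2))))
C = -2361277
Mul(Add(Function('r')(374, -1153), Add(-372742, Mul(-1, 1244375))), Pow(Add(3018136, C), -1)) = Mul(Add(Mul(I, Pow(291, Rational(1, 2))), Add(-372742, Mul(-1, 1244375))), Pow(Add(3018136, -2361277), -1)) = Mul(Add(Mul(I, Pow(291, Rational(1, 2))), Add(-372742, -1244375)), Pow(656859, -1)) = Mul(Add(Mul(I, Pow(291, Rational(1, 2))), -1617117), Rational(1, 656859)) = Mul(Add(-1617117, Mul(I, Pow(291, Rational(1, 2)))), Rational(1, 656859)) = Add(Rational(-539039, 218953), Mul(Rational(1, 656859), I, Pow(291, Rational(1, 2))))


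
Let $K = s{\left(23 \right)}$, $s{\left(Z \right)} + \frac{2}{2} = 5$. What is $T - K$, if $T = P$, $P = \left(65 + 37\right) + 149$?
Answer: $247$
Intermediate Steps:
$s{\left(Z \right)} = 4$ ($s{\left(Z \right)} = -1 + 5 = 4$)
$P = 251$ ($P = 102 + 149 = 251$)
$K = 4$
$T = 251$
$T - K = 251 - 4 = 247$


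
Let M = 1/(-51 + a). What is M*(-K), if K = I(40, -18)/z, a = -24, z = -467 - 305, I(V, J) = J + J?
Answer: 3/4825 ≈ 0.00062176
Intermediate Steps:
I(V, J) = 2*J
z = -772
K = 9/193 (K = (2*(-18))/(-772) = -36*(-1/772) = 9/193 ≈ 0.046632)
M = -1/75 (M = 1/(-51 - 24) = 1/(-75) = -1/75 ≈ -0.013333)
M*(-K) = -(-1)*9/(75*193) = -1/75*(-9/193) = 3/4825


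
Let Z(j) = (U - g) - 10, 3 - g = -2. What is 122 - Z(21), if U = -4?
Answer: 141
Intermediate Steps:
g = 5 (g = 3 - 1*(-2) = 3 + 2 = 5)
Z(j) = -19 (Z(j) = (-4 - 1*5) - 10 = (-4 - 5) - 10 = -9 - 10 = -19)
122 - Z(21) = 122 - 1*(-19) = 122 + 19 = 141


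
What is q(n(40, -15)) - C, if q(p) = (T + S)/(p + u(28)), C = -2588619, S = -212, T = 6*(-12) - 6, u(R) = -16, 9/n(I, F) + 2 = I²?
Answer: 66162976441/25559 ≈ 2.5886e+6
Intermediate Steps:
n(I, F) = 9/(-2 + I²)
T = -78 (T = -72 - 6 = -78)
q(p) = -290/(-16 + p) (q(p) = (-78 - 212)/(p - 16) = -290/(-16 + p))
q(n(40, -15)) - C = -290/(-16 + 9/(-2 + 40²)) - 1*(-2588619) = -290/(-16 + 9/(-2 + 1600)) + 2588619 = -290/(-16 + 9/1598) + 2588619 = -290/(-25559/1598) + 2588619 = -290*(-1598/25559) + 2588619 = 463420/25559 + 2588619 = 66162976441/25559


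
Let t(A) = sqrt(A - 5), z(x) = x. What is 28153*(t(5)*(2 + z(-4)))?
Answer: 0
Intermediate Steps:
t(A) = sqrt(-5 + A)
28153*(t(5)*(2 + z(-4))) = 28153*(sqrt(-5 + 5)*(2 - 4)) = 28153*(sqrt(0)*(-2)) = 28153*(0*(-2)) = 28153*0 = 0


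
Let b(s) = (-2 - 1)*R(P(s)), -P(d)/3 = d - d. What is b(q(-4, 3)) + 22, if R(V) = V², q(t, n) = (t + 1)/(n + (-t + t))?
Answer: 22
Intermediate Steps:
P(d) = 0 (P(d) = -3*(d - d) = -3*0 = 0)
q(t, n) = (1 + t)/n (q(t, n) = (1 + t)/(n + 0) = (1 + t)/n)
b(s) = 0 (b(s) = (-2 - 1)*0² = -3*0 = 0)
b(q(-4, 3)) + 22 = 0 + 22 = 22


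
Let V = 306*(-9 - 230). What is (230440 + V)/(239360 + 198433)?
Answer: 157306/437793 ≈ 0.35932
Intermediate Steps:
V = -73134 (V = 306*(-239) = -73134)
(230440 + V)/(239360 + 198433) = (230440 - 73134)/(239360 + 198433) = 157306/437793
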